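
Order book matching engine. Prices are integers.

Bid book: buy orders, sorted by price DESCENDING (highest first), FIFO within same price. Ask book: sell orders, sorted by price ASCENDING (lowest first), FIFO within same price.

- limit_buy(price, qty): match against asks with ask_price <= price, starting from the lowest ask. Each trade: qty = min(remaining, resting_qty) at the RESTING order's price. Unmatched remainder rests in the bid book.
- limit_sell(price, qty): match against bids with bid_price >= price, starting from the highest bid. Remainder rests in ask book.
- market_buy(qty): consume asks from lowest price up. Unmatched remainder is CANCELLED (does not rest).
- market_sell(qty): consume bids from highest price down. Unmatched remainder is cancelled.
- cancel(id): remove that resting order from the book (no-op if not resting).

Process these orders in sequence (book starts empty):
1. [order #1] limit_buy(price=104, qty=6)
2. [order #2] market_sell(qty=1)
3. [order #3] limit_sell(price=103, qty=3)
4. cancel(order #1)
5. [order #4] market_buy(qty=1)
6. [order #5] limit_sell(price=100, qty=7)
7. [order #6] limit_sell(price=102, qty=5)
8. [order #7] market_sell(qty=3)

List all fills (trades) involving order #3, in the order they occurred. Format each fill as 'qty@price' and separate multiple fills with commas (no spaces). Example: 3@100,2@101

After op 1 [order #1] limit_buy(price=104, qty=6): fills=none; bids=[#1:6@104] asks=[-]
After op 2 [order #2] market_sell(qty=1): fills=#1x#2:1@104; bids=[#1:5@104] asks=[-]
After op 3 [order #3] limit_sell(price=103, qty=3): fills=#1x#3:3@104; bids=[#1:2@104] asks=[-]
After op 4 cancel(order #1): fills=none; bids=[-] asks=[-]
After op 5 [order #4] market_buy(qty=1): fills=none; bids=[-] asks=[-]
After op 6 [order #5] limit_sell(price=100, qty=7): fills=none; bids=[-] asks=[#5:7@100]
After op 7 [order #6] limit_sell(price=102, qty=5): fills=none; bids=[-] asks=[#5:7@100 #6:5@102]
After op 8 [order #7] market_sell(qty=3): fills=none; bids=[-] asks=[#5:7@100 #6:5@102]

Answer: 3@104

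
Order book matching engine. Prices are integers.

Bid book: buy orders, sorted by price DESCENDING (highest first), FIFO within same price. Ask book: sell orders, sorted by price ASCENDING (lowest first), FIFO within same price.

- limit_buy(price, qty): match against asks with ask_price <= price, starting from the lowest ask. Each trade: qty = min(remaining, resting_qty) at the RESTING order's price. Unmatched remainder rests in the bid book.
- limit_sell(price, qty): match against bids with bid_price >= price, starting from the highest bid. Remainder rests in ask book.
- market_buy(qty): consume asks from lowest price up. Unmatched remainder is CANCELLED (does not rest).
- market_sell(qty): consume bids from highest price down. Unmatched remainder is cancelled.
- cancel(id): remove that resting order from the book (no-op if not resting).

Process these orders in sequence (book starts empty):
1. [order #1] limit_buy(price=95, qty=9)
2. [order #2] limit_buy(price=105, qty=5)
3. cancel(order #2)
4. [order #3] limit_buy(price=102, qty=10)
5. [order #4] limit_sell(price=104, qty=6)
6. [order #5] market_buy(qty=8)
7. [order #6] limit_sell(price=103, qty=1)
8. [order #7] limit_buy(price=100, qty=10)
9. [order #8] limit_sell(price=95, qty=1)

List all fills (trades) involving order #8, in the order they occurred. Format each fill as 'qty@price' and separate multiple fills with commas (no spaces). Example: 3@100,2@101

Answer: 1@102

Derivation:
After op 1 [order #1] limit_buy(price=95, qty=9): fills=none; bids=[#1:9@95] asks=[-]
After op 2 [order #2] limit_buy(price=105, qty=5): fills=none; bids=[#2:5@105 #1:9@95] asks=[-]
After op 3 cancel(order #2): fills=none; bids=[#1:9@95] asks=[-]
After op 4 [order #3] limit_buy(price=102, qty=10): fills=none; bids=[#3:10@102 #1:9@95] asks=[-]
After op 5 [order #4] limit_sell(price=104, qty=6): fills=none; bids=[#3:10@102 #1:9@95] asks=[#4:6@104]
After op 6 [order #5] market_buy(qty=8): fills=#5x#4:6@104; bids=[#3:10@102 #1:9@95] asks=[-]
After op 7 [order #6] limit_sell(price=103, qty=1): fills=none; bids=[#3:10@102 #1:9@95] asks=[#6:1@103]
After op 8 [order #7] limit_buy(price=100, qty=10): fills=none; bids=[#3:10@102 #7:10@100 #1:9@95] asks=[#6:1@103]
After op 9 [order #8] limit_sell(price=95, qty=1): fills=#3x#8:1@102; bids=[#3:9@102 #7:10@100 #1:9@95] asks=[#6:1@103]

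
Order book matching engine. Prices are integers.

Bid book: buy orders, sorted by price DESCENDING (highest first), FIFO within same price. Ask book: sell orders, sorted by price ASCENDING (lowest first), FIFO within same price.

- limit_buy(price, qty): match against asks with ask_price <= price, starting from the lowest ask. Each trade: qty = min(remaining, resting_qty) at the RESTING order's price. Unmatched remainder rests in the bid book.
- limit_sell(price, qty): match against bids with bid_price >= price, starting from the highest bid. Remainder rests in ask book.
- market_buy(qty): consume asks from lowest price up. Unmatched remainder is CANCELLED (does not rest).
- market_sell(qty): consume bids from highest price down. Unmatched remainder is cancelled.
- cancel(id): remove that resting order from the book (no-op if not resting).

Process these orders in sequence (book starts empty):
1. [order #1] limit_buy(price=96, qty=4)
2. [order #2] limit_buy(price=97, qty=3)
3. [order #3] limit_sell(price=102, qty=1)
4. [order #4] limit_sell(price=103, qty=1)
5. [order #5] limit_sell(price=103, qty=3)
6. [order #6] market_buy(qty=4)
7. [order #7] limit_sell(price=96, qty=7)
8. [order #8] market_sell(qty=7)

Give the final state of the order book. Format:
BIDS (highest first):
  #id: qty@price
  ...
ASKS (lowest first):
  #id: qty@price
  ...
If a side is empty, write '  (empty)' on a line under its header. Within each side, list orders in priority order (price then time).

After op 1 [order #1] limit_buy(price=96, qty=4): fills=none; bids=[#1:4@96] asks=[-]
After op 2 [order #2] limit_buy(price=97, qty=3): fills=none; bids=[#2:3@97 #1:4@96] asks=[-]
After op 3 [order #3] limit_sell(price=102, qty=1): fills=none; bids=[#2:3@97 #1:4@96] asks=[#3:1@102]
After op 4 [order #4] limit_sell(price=103, qty=1): fills=none; bids=[#2:3@97 #1:4@96] asks=[#3:1@102 #4:1@103]
After op 5 [order #5] limit_sell(price=103, qty=3): fills=none; bids=[#2:3@97 #1:4@96] asks=[#3:1@102 #4:1@103 #5:3@103]
After op 6 [order #6] market_buy(qty=4): fills=#6x#3:1@102 #6x#4:1@103 #6x#5:2@103; bids=[#2:3@97 #1:4@96] asks=[#5:1@103]
After op 7 [order #7] limit_sell(price=96, qty=7): fills=#2x#7:3@97 #1x#7:4@96; bids=[-] asks=[#5:1@103]
After op 8 [order #8] market_sell(qty=7): fills=none; bids=[-] asks=[#5:1@103]

Answer: BIDS (highest first):
  (empty)
ASKS (lowest first):
  #5: 1@103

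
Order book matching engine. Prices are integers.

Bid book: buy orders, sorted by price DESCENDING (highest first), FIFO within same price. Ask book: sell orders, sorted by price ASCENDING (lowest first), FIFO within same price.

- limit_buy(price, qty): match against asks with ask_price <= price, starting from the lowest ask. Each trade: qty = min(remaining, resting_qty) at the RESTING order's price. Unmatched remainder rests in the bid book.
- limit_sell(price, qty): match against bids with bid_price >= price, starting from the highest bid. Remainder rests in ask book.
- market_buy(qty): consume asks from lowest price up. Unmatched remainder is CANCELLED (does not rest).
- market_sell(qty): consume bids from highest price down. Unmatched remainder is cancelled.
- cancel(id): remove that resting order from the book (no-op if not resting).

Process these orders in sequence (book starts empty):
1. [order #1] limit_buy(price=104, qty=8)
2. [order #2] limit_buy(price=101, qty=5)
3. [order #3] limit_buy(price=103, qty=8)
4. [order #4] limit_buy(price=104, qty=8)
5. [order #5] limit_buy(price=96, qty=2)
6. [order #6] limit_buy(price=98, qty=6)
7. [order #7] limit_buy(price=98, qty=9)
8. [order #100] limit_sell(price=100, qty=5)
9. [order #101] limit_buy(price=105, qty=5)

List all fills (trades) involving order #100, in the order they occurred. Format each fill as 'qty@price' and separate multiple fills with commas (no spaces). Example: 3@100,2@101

Answer: 5@104

Derivation:
After op 1 [order #1] limit_buy(price=104, qty=8): fills=none; bids=[#1:8@104] asks=[-]
After op 2 [order #2] limit_buy(price=101, qty=5): fills=none; bids=[#1:8@104 #2:5@101] asks=[-]
After op 3 [order #3] limit_buy(price=103, qty=8): fills=none; bids=[#1:8@104 #3:8@103 #2:5@101] asks=[-]
After op 4 [order #4] limit_buy(price=104, qty=8): fills=none; bids=[#1:8@104 #4:8@104 #3:8@103 #2:5@101] asks=[-]
After op 5 [order #5] limit_buy(price=96, qty=2): fills=none; bids=[#1:8@104 #4:8@104 #3:8@103 #2:5@101 #5:2@96] asks=[-]
After op 6 [order #6] limit_buy(price=98, qty=6): fills=none; bids=[#1:8@104 #4:8@104 #3:8@103 #2:5@101 #6:6@98 #5:2@96] asks=[-]
After op 7 [order #7] limit_buy(price=98, qty=9): fills=none; bids=[#1:8@104 #4:8@104 #3:8@103 #2:5@101 #6:6@98 #7:9@98 #5:2@96] asks=[-]
After op 8 [order #100] limit_sell(price=100, qty=5): fills=#1x#100:5@104; bids=[#1:3@104 #4:8@104 #3:8@103 #2:5@101 #6:6@98 #7:9@98 #5:2@96] asks=[-]
After op 9 [order #101] limit_buy(price=105, qty=5): fills=none; bids=[#101:5@105 #1:3@104 #4:8@104 #3:8@103 #2:5@101 #6:6@98 #7:9@98 #5:2@96] asks=[-]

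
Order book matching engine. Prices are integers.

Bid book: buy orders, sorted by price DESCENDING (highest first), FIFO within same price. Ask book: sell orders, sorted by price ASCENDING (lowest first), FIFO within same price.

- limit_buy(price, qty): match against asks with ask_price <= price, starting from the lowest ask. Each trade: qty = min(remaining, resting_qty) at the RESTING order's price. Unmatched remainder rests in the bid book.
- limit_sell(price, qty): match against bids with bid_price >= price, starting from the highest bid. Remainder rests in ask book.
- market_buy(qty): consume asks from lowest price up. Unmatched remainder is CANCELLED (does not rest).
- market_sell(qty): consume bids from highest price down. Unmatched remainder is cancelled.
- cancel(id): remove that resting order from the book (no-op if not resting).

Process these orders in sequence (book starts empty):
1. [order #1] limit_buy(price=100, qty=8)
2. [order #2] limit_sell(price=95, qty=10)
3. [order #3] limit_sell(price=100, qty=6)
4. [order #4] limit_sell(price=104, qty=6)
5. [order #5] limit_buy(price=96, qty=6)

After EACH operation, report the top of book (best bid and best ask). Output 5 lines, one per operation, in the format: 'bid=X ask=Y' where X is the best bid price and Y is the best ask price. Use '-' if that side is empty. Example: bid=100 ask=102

Answer: bid=100 ask=-
bid=- ask=95
bid=- ask=95
bid=- ask=95
bid=96 ask=100

Derivation:
After op 1 [order #1] limit_buy(price=100, qty=8): fills=none; bids=[#1:8@100] asks=[-]
After op 2 [order #2] limit_sell(price=95, qty=10): fills=#1x#2:8@100; bids=[-] asks=[#2:2@95]
After op 3 [order #3] limit_sell(price=100, qty=6): fills=none; bids=[-] asks=[#2:2@95 #3:6@100]
After op 4 [order #4] limit_sell(price=104, qty=6): fills=none; bids=[-] asks=[#2:2@95 #3:6@100 #4:6@104]
After op 5 [order #5] limit_buy(price=96, qty=6): fills=#5x#2:2@95; bids=[#5:4@96] asks=[#3:6@100 #4:6@104]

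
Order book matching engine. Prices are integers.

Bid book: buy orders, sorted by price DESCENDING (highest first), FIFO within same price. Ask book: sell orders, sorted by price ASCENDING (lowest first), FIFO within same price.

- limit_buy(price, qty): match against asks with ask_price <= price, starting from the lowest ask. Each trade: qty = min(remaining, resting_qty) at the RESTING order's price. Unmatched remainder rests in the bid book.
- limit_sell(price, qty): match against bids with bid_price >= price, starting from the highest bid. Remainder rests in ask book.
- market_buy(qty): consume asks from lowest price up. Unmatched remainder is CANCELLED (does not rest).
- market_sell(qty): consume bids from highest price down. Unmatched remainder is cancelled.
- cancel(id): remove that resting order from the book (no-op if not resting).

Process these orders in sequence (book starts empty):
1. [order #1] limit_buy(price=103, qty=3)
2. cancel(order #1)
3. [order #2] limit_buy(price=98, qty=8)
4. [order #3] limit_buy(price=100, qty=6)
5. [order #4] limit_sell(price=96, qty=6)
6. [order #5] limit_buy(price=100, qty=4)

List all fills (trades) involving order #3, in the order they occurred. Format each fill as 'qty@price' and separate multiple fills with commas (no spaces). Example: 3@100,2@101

Answer: 6@100

Derivation:
After op 1 [order #1] limit_buy(price=103, qty=3): fills=none; bids=[#1:3@103] asks=[-]
After op 2 cancel(order #1): fills=none; bids=[-] asks=[-]
After op 3 [order #2] limit_buy(price=98, qty=8): fills=none; bids=[#2:8@98] asks=[-]
After op 4 [order #3] limit_buy(price=100, qty=6): fills=none; bids=[#3:6@100 #2:8@98] asks=[-]
After op 5 [order #4] limit_sell(price=96, qty=6): fills=#3x#4:6@100; bids=[#2:8@98] asks=[-]
After op 6 [order #5] limit_buy(price=100, qty=4): fills=none; bids=[#5:4@100 #2:8@98] asks=[-]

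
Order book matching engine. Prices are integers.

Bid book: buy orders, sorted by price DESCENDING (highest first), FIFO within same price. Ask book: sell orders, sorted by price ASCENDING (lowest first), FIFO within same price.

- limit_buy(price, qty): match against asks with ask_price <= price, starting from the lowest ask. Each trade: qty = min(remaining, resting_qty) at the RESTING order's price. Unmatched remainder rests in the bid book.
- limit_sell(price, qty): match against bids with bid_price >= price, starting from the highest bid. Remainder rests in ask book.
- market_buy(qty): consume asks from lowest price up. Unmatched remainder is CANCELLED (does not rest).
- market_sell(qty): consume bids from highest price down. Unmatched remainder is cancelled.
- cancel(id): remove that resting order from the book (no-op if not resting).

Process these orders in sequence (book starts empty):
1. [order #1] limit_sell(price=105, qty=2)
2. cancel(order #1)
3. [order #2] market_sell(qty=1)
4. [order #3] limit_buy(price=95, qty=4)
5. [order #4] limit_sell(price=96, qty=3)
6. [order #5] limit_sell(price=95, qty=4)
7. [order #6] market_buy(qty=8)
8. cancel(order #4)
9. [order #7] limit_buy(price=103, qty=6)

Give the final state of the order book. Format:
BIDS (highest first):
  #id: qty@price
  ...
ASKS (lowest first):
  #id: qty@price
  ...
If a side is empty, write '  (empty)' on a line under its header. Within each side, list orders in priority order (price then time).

After op 1 [order #1] limit_sell(price=105, qty=2): fills=none; bids=[-] asks=[#1:2@105]
After op 2 cancel(order #1): fills=none; bids=[-] asks=[-]
After op 3 [order #2] market_sell(qty=1): fills=none; bids=[-] asks=[-]
After op 4 [order #3] limit_buy(price=95, qty=4): fills=none; bids=[#3:4@95] asks=[-]
After op 5 [order #4] limit_sell(price=96, qty=3): fills=none; bids=[#3:4@95] asks=[#4:3@96]
After op 6 [order #5] limit_sell(price=95, qty=4): fills=#3x#5:4@95; bids=[-] asks=[#4:3@96]
After op 7 [order #6] market_buy(qty=8): fills=#6x#4:3@96; bids=[-] asks=[-]
After op 8 cancel(order #4): fills=none; bids=[-] asks=[-]
After op 9 [order #7] limit_buy(price=103, qty=6): fills=none; bids=[#7:6@103] asks=[-]

Answer: BIDS (highest first):
  #7: 6@103
ASKS (lowest first):
  (empty)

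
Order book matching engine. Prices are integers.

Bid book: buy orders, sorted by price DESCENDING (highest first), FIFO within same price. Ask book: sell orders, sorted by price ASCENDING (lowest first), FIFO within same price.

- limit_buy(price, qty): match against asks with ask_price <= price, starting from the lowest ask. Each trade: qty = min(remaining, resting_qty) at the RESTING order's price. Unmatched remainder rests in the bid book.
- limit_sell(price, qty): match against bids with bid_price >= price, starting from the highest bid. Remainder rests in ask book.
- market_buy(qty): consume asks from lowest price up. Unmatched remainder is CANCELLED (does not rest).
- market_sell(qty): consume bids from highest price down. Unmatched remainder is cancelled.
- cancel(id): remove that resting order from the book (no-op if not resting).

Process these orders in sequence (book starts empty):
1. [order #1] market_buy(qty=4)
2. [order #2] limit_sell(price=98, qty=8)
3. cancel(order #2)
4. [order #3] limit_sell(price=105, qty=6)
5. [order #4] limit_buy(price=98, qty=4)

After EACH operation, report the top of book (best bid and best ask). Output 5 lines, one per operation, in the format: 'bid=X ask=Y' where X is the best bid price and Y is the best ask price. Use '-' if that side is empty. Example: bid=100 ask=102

After op 1 [order #1] market_buy(qty=4): fills=none; bids=[-] asks=[-]
After op 2 [order #2] limit_sell(price=98, qty=8): fills=none; bids=[-] asks=[#2:8@98]
After op 3 cancel(order #2): fills=none; bids=[-] asks=[-]
After op 4 [order #3] limit_sell(price=105, qty=6): fills=none; bids=[-] asks=[#3:6@105]
After op 5 [order #4] limit_buy(price=98, qty=4): fills=none; bids=[#4:4@98] asks=[#3:6@105]

Answer: bid=- ask=-
bid=- ask=98
bid=- ask=-
bid=- ask=105
bid=98 ask=105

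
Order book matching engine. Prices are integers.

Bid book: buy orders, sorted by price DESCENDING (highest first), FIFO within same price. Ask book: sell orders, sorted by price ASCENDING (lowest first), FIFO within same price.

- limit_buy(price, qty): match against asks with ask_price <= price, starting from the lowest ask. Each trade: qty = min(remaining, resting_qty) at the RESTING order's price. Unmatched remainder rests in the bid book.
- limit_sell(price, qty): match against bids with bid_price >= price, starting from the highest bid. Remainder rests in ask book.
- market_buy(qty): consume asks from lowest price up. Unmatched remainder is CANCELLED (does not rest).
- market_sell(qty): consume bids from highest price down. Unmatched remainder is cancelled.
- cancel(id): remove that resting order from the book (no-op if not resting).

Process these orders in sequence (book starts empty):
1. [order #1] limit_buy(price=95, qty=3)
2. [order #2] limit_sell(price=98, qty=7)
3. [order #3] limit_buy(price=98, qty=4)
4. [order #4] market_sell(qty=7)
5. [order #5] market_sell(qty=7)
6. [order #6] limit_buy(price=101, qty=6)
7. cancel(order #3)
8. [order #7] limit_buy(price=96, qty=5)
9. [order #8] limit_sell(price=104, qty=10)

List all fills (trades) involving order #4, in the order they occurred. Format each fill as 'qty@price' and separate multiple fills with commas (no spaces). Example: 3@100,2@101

Answer: 3@95

Derivation:
After op 1 [order #1] limit_buy(price=95, qty=3): fills=none; bids=[#1:3@95] asks=[-]
After op 2 [order #2] limit_sell(price=98, qty=7): fills=none; bids=[#1:3@95] asks=[#2:7@98]
After op 3 [order #3] limit_buy(price=98, qty=4): fills=#3x#2:4@98; bids=[#1:3@95] asks=[#2:3@98]
After op 4 [order #4] market_sell(qty=7): fills=#1x#4:3@95; bids=[-] asks=[#2:3@98]
After op 5 [order #5] market_sell(qty=7): fills=none; bids=[-] asks=[#2:3@98]
After op 6 [order #6] limit_buy(price=101, qty=6): fills=#6x#2:3@98; bids=[#6:3@101] asks=[-]
After op 7 cancel(order #3): fills=none; bids=[#6:3@101] asks=[-]
After op 8 [order #7] limit_buy(price=96, qty=5): fills=none; bids=[#6:3@101 #7:5@96] asks=[-]
After op 9 [order #8] limit_sell(price=104, qty=10): fills=none; bids=[#6:3@101 #7:5@96] asks=[#8:10@104]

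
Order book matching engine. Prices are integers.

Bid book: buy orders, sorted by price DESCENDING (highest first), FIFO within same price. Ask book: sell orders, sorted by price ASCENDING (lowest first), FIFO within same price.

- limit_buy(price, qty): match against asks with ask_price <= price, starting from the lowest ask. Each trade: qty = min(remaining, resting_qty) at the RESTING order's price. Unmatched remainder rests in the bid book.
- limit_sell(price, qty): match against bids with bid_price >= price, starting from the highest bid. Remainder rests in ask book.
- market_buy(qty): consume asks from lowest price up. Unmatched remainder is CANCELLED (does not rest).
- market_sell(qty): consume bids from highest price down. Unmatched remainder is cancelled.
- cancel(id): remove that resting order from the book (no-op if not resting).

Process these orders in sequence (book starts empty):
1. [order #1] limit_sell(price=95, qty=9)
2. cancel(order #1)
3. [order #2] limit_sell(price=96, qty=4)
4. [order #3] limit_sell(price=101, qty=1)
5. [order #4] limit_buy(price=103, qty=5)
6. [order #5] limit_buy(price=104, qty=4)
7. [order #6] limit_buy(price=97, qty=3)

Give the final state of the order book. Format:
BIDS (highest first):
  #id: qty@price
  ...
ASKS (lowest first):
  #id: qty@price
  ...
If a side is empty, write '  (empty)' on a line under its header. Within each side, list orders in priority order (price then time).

Answer: BIDS (highest first):
  #5: 4@104
  #6: 3@97
ASKS (lowest first):
  (empty)

Derivation:
After op 1 [order #1] limit_sell(price=95, qty=9): fills=none; bids=[-] asks=[#1:9@95]
After op 2 cancel(order #1): fills=none; bids=[-] asks=[-]
After op 3 [order #2] limit_sell(price=96, qty=4): fills=none; bids=[-] asks=[#2:4@96]
After op 4 [order #3] limit_sell(price=101, qty=1): fills=none; bids=[-] asks=[#2:4@96 #3:1@101]
After op 5 [order #4] limit_buy(price=103, qty=5): fills=#4x#2:4@96 #4x#3:1@101; bids=[-] asks=[-]
After op 6 [order #5] limit_buy(price=104, qty=4): fills=none; bids=[#5:4@104] asks=[-]
After op 7 [order #6] limit_buy(price=97, qty=3): fills=none; bids=[#5:4@104 #6:3@97] asks=[-]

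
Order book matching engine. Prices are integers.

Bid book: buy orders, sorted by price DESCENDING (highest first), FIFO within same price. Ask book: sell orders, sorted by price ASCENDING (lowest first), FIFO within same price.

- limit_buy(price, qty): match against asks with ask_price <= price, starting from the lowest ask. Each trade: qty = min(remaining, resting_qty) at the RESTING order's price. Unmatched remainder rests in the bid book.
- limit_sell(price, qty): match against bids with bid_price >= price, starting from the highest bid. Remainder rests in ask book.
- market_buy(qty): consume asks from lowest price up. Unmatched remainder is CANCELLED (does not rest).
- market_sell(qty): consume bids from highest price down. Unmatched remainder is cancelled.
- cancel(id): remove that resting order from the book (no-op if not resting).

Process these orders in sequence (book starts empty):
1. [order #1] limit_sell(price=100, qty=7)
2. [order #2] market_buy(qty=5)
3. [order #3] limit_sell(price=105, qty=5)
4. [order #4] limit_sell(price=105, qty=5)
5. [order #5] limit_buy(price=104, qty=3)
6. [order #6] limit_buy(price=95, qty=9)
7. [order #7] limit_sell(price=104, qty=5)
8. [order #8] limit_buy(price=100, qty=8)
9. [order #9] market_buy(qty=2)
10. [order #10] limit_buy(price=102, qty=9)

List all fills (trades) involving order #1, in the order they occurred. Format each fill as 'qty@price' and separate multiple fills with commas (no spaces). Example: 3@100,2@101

After op 1 [order #1] limit_sell(price=100, qty=7): fills=none; bids=[-] asks=[#1:7@100]
After op 2 [order #2] market_buy(qty=5): fills=#2x#1:5@100; bids=[-] asks=[#1:2@100]
After op 3 [order #3] limit_sell(price=105, qty=5): fills=none; bids=[-] asks=[#1:2@100 #3:5@105]
After op 4 [order #4] limit_sell(price=105, qty=5): fills=none; bids=[-] asks=[#1:2@100 #3:5@105 #4:5@105]
After op 5 [order #5] limit_buy(price=104, qty=3): fills=#5x#1:2@100; bids=[#5:1@104] asks=[#3:5@105 #4:5@105]
After op 6 [order #6] limit_buy(price=95, qty=9): fills=none; bids=[#5:1@104 #6:9@95] asks=[#3:5@105 #4:5@105]
After op 7 [order #7] limit_sell(price=104, qty=5): fills=#5x#7:1@104; bids=[#6:9@95] asks=[#7:4@104 #3:5@105 #4:5@105]
After op 8 [order #8] limit_buy(price=100, qty=8): fills=none; bids=[#8:8@100 #6:9@95] asks=[#7:4@104 #3:5@105 #4:5@105]
After op 9 [order #9] market_buy(qty=2): fills=#9x#7:2@104; bids=[#8:8@100 #6:9@95] asks=[#7:2@104 #3:5@105 #4:5@105]
After op 10 [order #10] limit_buy(price=102, qty=9): fills=none; bids=[#10:9@102 #8:8@100 #6:9@95] asks=[#7:2@104 #3:5@105 #4:5@105]

Answer: 5@100,2@100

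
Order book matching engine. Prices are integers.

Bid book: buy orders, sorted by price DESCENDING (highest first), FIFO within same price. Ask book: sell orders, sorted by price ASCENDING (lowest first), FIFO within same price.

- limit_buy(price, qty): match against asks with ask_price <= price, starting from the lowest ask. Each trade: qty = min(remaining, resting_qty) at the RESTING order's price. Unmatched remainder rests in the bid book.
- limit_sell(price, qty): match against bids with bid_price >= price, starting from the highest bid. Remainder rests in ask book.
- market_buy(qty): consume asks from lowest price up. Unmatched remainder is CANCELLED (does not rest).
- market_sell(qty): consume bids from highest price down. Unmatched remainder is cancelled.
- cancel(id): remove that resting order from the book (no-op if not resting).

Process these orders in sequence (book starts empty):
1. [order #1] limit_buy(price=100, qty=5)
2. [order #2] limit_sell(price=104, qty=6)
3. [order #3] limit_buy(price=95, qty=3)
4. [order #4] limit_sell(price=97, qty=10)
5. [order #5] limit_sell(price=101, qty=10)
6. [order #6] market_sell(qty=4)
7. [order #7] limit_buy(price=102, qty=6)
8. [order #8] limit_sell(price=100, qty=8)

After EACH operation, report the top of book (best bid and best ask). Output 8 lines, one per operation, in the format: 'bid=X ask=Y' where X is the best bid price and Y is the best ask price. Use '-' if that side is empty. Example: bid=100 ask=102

Answer: bid=100 ask=-
bid=100 ask=104
bid=100 ask=104
bid=95 ask=97
bid=95 ask=97
bid=- ask=97
bid=- ask=101
bid=- ask=100

Derivation:
After op 1 [order #1] limit_buy(price=100, qty=5): fills=none; bids=[#1:5@100] asks=[-]
After op 2 [order #2] limit_sell(price=104, qty=6): fills=none; bids=[#1:5@100] asks=[#2:6@104]
After op 3 [order #3] limit_buy(price=95, qty=3): fills=none; bids=[#1:5@100 #3:3@95] asks=[#2:6@104]
After op 4 [order #4] limit_sell(price=97, qty=10): fills=#1x#4:5@100; bids=[#3:3@95] asks=[#4:5@97 #2:6@104]
After op 5 [order #5] limit_sell(price=101, qty=10): fills=none; bids=[#3:3@95] asks=[#4:5@97 #5:10@101 #2:6@104]
After op 6 [order #6] market_sell(qty=4): fills=#3x#6:3@95; bids=[-] asks=[#4:5@97 #5:10@101 #2:6@104]
After op 7 [order #7] limit_buy(price=102, qty=6): fills=#7x#4:5@97 #7x#5:1@101; bids=[-] asks=[#5:9@101 #2:6@104]
After op 8 [order #8] limit_sell(price=100, qty=8): fills=none; bids=[-] asks=[#8:8@100 #5:9@101 #2:6@104]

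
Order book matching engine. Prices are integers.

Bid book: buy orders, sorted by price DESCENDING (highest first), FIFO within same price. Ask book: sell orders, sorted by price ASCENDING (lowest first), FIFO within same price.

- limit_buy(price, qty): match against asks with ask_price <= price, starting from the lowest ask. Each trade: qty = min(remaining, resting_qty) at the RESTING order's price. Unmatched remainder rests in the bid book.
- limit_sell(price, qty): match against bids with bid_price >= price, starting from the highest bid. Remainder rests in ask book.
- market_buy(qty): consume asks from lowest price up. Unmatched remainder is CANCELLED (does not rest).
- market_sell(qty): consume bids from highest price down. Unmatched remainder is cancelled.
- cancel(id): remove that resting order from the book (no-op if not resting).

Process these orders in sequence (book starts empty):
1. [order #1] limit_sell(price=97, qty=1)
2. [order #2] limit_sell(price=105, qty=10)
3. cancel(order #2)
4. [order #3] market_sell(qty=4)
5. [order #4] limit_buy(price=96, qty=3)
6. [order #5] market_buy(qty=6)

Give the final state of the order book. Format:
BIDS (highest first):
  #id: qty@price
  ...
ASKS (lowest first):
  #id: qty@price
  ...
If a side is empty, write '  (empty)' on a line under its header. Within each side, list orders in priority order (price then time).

After op 1 [order #1] limit_sell(price=97, qty=1): fills=none; bids=[-] asks=[#1:1@97]
After op 2 [order #2] limit_sell(price=105, qty=10): fills=none; bids=[-] asks=[#1:1@97 #2:10@105]
After op 3 cancel(order #2): fills=none; bids=[-] asks=[#1:1@97]
After op 4 [order #3] market_sell(qty=4): fills=none; bids=[-] asks=[#1:1@97]
After op 5 [order #4] limit_buy(price=96, qty=3): fills=none; bids=[#4:3@96] asks=[#1:1@97]
After op 6 [order #5] market_buy(qty=6): fills=#5x#1:1@97; bids=[#4:3@96] asks=[-]

Answer: BIDS (highest first):
  #4: 3@96
ASKS (lowest first):
  (empty)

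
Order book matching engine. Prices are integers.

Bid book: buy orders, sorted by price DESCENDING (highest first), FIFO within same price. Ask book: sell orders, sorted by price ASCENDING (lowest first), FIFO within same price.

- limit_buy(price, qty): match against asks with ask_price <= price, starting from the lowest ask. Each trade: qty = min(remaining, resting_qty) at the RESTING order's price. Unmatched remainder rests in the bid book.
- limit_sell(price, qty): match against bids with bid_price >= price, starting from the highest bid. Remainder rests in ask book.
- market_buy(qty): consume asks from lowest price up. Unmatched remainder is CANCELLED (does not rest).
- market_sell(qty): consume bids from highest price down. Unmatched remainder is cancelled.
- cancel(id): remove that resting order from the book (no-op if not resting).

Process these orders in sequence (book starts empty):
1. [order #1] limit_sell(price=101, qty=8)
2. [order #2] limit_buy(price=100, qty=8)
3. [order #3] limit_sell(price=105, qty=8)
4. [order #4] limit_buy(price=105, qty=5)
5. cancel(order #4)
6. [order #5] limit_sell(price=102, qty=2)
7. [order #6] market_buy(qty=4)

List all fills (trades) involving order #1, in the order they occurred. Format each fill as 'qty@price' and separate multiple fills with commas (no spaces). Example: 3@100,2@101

After op 1 [order #1] limit_sell(price=101, qty=8): fills=none; bids=[-] asks=[#1:8@101]
After op 2 [order #2] limit_buy(price=100, qty=8): fills=none; bids=[#2:8@100] asks=[#1:8@101]
After op 3 [order #3] limit_sell(price=105, qty=8): fills=none; bids=[#2:8@100] asks=[#1:8@101 #3:8@105]
After op 4 [order #4] limit_buy(price=105, qty=5): fills=#4x#1:5@101; bids=[#2:8@100] asks=[#1:3@101 #3:8@105]
After op 5 cancel(order #4): fills=none; bids=[#2:8@100] asks=[#1:3@101 #3:8@105]
After op 6 [order #5] limit_sell(price=102, qty=2): fills=none; bids=[#2:8@100] asks=[#1:3@101 #5:2@102 #3:8@105]
After op 7 [order #6] market_buy(qty=4): fills=#6x#1:3@101 #6x#5:1@102; bids=[#2:8@100] asks=[#5:1@102 #3:8@105]

Answer: 5@101,3@101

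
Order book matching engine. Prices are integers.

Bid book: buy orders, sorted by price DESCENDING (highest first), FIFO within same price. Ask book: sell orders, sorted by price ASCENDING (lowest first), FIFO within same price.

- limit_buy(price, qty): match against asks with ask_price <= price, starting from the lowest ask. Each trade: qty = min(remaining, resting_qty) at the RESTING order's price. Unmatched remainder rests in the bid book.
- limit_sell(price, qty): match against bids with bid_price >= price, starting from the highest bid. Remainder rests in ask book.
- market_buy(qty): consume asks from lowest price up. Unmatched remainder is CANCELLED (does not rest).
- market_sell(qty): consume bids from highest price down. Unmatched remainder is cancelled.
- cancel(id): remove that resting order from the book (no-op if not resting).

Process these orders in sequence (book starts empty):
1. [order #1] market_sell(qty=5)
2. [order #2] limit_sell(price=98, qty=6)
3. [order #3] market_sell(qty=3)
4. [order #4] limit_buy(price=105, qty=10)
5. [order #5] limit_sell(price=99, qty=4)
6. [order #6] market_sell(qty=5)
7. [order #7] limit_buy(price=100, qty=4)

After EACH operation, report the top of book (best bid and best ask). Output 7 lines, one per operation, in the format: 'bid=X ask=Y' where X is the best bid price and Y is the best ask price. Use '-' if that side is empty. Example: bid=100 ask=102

After op 1 [order #1] market_sell(qty=5): fills=none; bids=[-] asks=[-]
After op 2 [order #2] limit_sell(price=98, qty=6): fills=none; bids=[-] asks=[#2:6@98]
After op 3 [order #3] market_sell(qty=3): fills=none; bids=[-] asks=[#2:6@98]
After op 4 [order #4] limit_buy(price=105, qty=10): fills=#4x#2:6@98; bids=[#4:4@105] asks=[-]
After op 5 [order #5] limit_sell(price=99, qty=4): fills=#4x#5:4@105; bids=[-] asks=[-]
After op 6 [order #6] market_sell(qty=5): fills=none; bids=[-] asks=[-]
After op 7 [order #7] limit_buy(price=100, qty=4): fills=none; bids=[#7:4@100] asks=[-]

Answer: bid=- ask=-
bid=- ask=98
bid=- ask=98
bid=105 ask=-
bid=- ask=-
bid=- ask=-
bid=100 ask=-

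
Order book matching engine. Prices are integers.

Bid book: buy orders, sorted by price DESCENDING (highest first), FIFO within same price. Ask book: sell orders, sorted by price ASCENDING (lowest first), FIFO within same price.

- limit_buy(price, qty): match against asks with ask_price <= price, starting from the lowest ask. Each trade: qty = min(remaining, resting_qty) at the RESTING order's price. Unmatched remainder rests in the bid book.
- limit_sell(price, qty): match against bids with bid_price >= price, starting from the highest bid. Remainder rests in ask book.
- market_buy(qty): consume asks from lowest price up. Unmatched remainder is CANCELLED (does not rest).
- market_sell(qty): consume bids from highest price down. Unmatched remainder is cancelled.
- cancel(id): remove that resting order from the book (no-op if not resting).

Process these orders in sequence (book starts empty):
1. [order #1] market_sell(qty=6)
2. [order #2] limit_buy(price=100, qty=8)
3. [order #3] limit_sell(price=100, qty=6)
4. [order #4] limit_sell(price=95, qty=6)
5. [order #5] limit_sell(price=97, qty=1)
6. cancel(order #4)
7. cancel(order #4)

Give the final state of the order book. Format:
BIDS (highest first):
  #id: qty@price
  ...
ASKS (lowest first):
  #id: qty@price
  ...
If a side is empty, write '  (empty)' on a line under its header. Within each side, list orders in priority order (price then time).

Answer: BIDS (highest first):
  (empty)
ASKS (lowest first):
  #5: 1@97

Derivation:
After op 1 [order #1] market_sell(qty=6): fills=none; bids=[-] asks=[-]
After op 2 [order #2] limit_buy(price=100, qty=8): fills=none; bids=[#2:8@100] asks=[-]
After op 3 [order #3] limit_sell(price=100, qty=6): fills=#2x#3:6@100; bids=[#2:2@100] asks=[-]
After op 4 [order #4] limit_sell(price=95, qty=6): fills=#2x#4:2@100; bids=[-] asks=[#4:4@95]
After op 5 [order #5] limit_sell(price=97, qty=1): fills=none; bids=[-] asks=[#4:4@95 #5:1@97]
After op 6 cancel(order #4): fills=none; bids=[-] asks=[#5:1@97]
After op 7 cancel(order #4): fills=none; bids=[-] asks=[#5:1@97]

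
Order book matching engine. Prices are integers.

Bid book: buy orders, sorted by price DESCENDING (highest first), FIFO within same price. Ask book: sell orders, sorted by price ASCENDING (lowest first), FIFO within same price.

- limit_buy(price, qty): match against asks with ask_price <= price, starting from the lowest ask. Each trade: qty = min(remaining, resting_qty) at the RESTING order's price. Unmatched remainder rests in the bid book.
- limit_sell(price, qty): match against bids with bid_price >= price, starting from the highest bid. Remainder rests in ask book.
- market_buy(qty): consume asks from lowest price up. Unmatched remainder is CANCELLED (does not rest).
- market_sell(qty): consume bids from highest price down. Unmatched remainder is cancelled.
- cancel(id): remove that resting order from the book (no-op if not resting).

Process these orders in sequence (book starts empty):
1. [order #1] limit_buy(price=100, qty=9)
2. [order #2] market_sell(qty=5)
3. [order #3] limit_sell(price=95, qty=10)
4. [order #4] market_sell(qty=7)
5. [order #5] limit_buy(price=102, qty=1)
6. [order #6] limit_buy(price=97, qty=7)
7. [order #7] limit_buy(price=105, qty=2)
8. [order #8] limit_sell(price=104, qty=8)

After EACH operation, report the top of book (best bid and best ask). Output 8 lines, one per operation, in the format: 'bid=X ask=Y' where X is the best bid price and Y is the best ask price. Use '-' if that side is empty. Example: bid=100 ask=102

After op 1 [order #1] limit_buy(price=100, qty=9): fills=none; bids=[#1:9@100] asks=[-]
After op 2 [order #2] market_sell(qty=5): fills=#1x#2:5@100; bids=[#1:4@100] asks=[-]
After op 3 [order #3] limit_sell(price=95, qty=10): fills=#1x#3:4@100; bids=[-] asks=[#3:6@95]
After op 4 [order #4] market_sell(qty=7): fills=none; bids=[-] asks=[#3:6@95]
After op 5 [order #5] limit_buy(price=102, qty=1): fills=#5x#3:1@95; bids=[-] asks=[#3:5@95]
After op 6 [order #6] limit_buy(price=97, qty=7): fills=#6x#3:5@95; bids=[#6:2@97] asks=[-]
After op 7 [order #7] limit_buy(price=105, qty=2): fills=none; bids=[#7:2@105 #6:2@97] asks=[-]
After op 8 [order #8] limit_sell(price=104, qty=8): fills=#7x#8:2@105; bids=[#6:2@97] asks=[#8:6@104]

Answer: bid=100 ask=-
bid=100 ask=-
bid=- ask=95
bid=- ask=95
bid=- ask=95
bid=97 ask=-
bid=105 ask=-
bid=97 ask=104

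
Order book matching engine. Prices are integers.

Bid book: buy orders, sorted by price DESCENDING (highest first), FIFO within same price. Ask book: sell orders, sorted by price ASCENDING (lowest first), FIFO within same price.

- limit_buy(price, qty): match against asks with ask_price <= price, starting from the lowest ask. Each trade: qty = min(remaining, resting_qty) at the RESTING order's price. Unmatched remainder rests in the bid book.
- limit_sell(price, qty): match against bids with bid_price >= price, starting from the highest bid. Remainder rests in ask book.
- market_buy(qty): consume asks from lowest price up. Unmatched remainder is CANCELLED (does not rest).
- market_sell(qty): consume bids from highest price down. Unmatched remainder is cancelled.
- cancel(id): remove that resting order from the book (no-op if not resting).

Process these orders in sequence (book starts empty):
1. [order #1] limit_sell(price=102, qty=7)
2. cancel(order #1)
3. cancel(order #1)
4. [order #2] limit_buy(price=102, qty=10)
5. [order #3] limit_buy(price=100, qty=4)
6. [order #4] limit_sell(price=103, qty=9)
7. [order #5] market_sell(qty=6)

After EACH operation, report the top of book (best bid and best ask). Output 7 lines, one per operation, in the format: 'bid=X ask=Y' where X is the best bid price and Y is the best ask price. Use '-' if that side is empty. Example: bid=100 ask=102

Answer: bid=- ask=102
bid=- ask=-
bid=- ask=-
bid=102 ask=-
bid=102 ask=-
bid=102 ask=103
bid=102 ask=103

Derivation:
After op 1 [order #1] limit_sell(price=102, qty=7): fills=none; bids=[-] asks=[#1:7@102]
After op 2 cancel(order #1): fills=none; bids=[-] asks=[-]
After op 3 cancel(order #1): fills=none; bids=[-] asks=[-]
After op 4 [order #2] limit_buy(price=102, qty=10): fills=none; bids=[#2:10@102] asks=[-]
After op 5 [order #3] limit_buy(price=100, qty=4): fills=none; bids=[#2:10@102 #3:4@100] asks=[-]
After op 6 [order #4] limit_sell(price=103, qty=9): fills=none; bids=[#2:10@102 #3:4@100] asks=[#4:9@103]
After op 7 [order #5] market_sell(qty=6): fills=#2x#5:6@102; bids=[#2:4@102 #3:4@100] asks=[#4:9@103]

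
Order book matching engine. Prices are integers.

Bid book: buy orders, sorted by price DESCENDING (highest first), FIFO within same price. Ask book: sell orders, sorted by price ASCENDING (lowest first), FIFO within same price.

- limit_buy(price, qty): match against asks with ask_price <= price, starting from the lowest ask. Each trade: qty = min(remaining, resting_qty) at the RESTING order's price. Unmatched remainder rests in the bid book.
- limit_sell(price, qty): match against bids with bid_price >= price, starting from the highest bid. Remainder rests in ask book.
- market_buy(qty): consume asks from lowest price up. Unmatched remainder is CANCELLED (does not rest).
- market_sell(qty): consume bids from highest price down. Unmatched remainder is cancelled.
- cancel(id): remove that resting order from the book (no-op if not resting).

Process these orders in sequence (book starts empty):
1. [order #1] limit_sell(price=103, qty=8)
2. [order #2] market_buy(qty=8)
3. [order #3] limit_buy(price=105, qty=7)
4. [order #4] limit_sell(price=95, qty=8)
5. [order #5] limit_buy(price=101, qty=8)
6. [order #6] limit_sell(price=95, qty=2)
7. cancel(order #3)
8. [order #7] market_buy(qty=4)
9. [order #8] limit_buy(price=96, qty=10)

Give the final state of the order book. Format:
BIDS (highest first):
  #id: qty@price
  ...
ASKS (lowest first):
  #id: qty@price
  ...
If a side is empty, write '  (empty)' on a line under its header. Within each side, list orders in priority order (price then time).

After op 1 [order #1] limit_sell(price=103, qty=8): fills=none; bids=[-] asks=[#1:8@103]
After op 2 [order #2] market_buy(qty=8): fills=#2x#1:8@103; bids=[-] asks=[-]
After op 3 [order #3] limit_buy(price=105, qty=7): fills=none; bids=[#3:7@105] asks=[-]
After op 4 [order #4] limit_sell(price=95, qty=8): fills=#3x#4:7@105; bids=[-] asks=[#4:1@95]
After op 5 [order #5] limit_buy(price=101, qty=8): fills=#5x#4:1@95; bids=[#5:7@101] asks=[-]
After op 6 [order #6] limit_sell(price=95, qty=2): fills=#5x#6:2@101; bids=[#5:5@101] asks=[-]
After op 7 cancel(order #3): fills=none; bids=[#5:5@101] asks=[-]
After op 8 [order #7] market_buy(qty=4): fills=none; bids=[#5:5@101] asks=[-]
After op 9 [order #8] limit_buy(price=96, qty=10): fills=none; bids=[#5:5@101 #8:10@96] asks=[-]

Answer: BIDS (highest first):
  #5: 5@101
  #8: 10@96
ASKS (lowest first):
  (empty)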